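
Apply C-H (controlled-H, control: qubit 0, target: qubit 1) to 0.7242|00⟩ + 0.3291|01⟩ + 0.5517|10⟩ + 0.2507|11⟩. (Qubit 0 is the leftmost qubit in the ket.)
0.7242|00⟩ + 0.3291|01⟩ + 0.5674|10⟩ + 0.2128|11⟩

C-H leaves the control-|0⟩ kets |00⟩, |01⟩ unchanged and applies H to qubit 1 on the control-|1⟩ pair (|10⟩, |11⟩).
H = [[1/√2, 1/√2], [1/√2, -1/√2]].
With a = amp(|10⟩) = 0.5517 and b = amp(|11⟩) = 0.2507:
new amp(|10⟩) = (1/√2)·a + (1/√2)·b = 0.5674
new amp(|11⟩) = (1/√2)·a + (-1/√2)·b = 0.2128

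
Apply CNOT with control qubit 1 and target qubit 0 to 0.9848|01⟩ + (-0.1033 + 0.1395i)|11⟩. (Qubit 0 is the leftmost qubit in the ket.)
(-0.1033 + 0.1395i)|01⟩ + 0.9848|11⟩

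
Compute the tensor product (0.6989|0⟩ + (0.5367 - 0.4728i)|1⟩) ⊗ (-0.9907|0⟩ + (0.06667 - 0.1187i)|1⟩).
-0.6924|00⟩ + (0.0466 - 0.08296i)|01⟩ + (-0.5317 + 0.4684i)|10⟩ + (-0.02034 - 0.09523i)|11⟩

amp(|b₁b₂…⟩) = product of the factor amplitudes for bits b₁, b₂, …; only kets whose every factor amplitude is nonzero survive.
|00⟩: (0.6989)(-0.9907) = -0.6924
|01⟩: (0.6989)(0.06667 - 0.1187i) = (0.0466 - 0.08296i)
|10⟩: (0.5367 - 0.4728i)(-0.9907) = (-0.5317 + 0.4684i)
|11⟩: (0.5367 - 0.4728i)(0.06667 - 0.1187i) = (-0.02034 - 0.09523i)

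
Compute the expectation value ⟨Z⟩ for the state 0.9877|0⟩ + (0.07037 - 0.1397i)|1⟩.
0.9511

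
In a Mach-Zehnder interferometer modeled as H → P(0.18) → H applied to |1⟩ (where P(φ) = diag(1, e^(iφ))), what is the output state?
(0.008078 - 0.08951i)|0⟩ + (0.9919 + 0.08951i)|1⟩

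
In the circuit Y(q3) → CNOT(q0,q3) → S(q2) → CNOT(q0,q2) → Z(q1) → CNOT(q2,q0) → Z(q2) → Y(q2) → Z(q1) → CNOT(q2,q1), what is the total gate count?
10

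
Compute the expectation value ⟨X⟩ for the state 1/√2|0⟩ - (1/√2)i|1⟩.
0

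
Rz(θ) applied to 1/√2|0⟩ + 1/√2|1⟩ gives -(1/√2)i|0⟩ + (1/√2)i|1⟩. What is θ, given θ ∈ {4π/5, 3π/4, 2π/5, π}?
π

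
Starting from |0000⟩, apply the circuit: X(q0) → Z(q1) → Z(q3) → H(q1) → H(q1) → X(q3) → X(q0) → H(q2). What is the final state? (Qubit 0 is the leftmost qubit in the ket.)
1/√2|0001⟩ + 1/√2|0011⟩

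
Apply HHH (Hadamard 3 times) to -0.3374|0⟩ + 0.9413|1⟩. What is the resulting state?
0.427|0⟩ - 0.9042|1⟩

H² = I, so H^3 = H: a single Hadamard. With (a, b) = (-0.3374, 0.9413), H gives ((a + b)/√2, (a − b)/√2) = (0.427, -0.9042).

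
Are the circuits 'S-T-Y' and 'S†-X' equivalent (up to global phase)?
No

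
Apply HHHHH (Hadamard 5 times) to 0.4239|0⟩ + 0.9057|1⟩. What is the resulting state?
0.9402|0⟩ - 0.3407|1⟩

H² = I, so H^5 = H: a single Hadamard. With (a, b) = (0.4239, 0.9057), H gives ((a + b)/√2, (a − b)/√2) = (0.9402, -0.3407).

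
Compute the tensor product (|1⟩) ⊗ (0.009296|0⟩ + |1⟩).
0.009296|10⟩ + |11⟩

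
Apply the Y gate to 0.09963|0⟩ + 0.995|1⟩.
-0.995i|0⟩ + 0.09963i|1⟩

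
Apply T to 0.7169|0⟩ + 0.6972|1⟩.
0.7169|0⟩ + (0.493 + 0.493i)|1⟩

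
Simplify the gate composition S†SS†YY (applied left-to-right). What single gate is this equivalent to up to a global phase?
S†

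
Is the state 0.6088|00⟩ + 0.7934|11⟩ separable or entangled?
Entangled

Writing the state as a|00⟩ + b|01⟩ + c|10⟩ + d|11⟩, it is a product state iff ad − bc = 0.
Here (a, b, c, d) = (0.6088, 0, 0, 0.7934): ad − bc = (0.6088)(0.7934) − (0)(0) = 0.483 ≠ 0, so the state is entangled.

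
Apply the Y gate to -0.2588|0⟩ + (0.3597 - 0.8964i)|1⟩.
(-0.8964 - 0.3597i)|0⟩ - 0.2588i|1⟩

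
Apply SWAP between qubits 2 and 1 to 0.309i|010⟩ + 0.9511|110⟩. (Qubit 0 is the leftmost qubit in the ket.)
0.309i|001⟩ + 0.9511|101⟩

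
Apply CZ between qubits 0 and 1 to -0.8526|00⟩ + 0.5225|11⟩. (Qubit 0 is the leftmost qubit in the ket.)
-0.8526|00⟩ - 0.5225|11⟩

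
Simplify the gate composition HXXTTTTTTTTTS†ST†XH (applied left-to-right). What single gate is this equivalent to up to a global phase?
Z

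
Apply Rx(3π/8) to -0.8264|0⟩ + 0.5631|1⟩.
(-0.6871 - 0.3128i)|0⟩ + (0.4682 + 0.4591i)|1⟩

Rx(3π/8) = [[cos(θ/2), −i·sin(θ/2)], [−i·sin(θ/2), cos(θ/2)]]; θ = 3π/8, cos(θ/2) ≈ 0.83147, sin(θ/2) ≈ 0.55557.
With a = amp(|0⟩) = -0.8264 and b = amp(|1⟩) = 0.5631:
new amp(|0⟩) = (0.83147)·a + (-0.55557i)·b = (-0.6871 - 0.3128i)
new amp(|1⟩) = (-0.55557i)·a + (0.83147)·b = (0.4682 + 0.4591i)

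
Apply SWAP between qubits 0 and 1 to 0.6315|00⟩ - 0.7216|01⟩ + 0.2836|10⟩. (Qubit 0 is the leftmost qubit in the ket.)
0.6315|00⟩ + 0.2836|01⟩ - 0.7216|10⟩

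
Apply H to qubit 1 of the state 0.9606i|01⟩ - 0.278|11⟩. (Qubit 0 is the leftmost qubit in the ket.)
0.6792i|00⟩ - 0.6792i|01⟩ - 0.1966|10⟩ + 0.1966|11⟩

H on qubit 1 mixes each pair of kets that differ only in qubit 1: amplitudes (a, b) of (|…0…⟩, |…1…⟩) become ((a + b)/√2, (a − b)/√2). Kets absent from the input have amplitude 0.
(|00⟩, |01⟩): (a, b) = (0, 0.9606i) → (0.6792i, -0.6792i)
(|10⟩, |11⟩): (a, b) = (0, -0.278) → (-0.1966, 0.1966)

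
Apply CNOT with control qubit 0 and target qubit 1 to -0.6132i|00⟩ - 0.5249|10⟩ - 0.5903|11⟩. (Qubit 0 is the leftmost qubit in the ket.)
-0.6132i|00⟩ - 0.5903|10⟩ - 0.5249|11⟩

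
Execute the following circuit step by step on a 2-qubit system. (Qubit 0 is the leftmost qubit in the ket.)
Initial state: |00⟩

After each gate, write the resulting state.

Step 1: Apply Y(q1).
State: i|01⟩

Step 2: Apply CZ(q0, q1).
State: i|01⟩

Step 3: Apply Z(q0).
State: i|01⟩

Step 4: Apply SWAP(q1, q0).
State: i|10⟩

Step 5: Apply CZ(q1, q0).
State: i|10⟩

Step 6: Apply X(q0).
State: i|00⟩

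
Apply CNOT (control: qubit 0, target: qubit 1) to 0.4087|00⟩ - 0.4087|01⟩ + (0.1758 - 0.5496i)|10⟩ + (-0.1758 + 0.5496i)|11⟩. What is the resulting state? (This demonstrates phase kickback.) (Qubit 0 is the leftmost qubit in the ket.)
0.4087|00⟩ - 0.4087|01⟩ + (-0.1758 + 0.5496i)|10⟩ + (0.1758 - 0.5496i)|11⟩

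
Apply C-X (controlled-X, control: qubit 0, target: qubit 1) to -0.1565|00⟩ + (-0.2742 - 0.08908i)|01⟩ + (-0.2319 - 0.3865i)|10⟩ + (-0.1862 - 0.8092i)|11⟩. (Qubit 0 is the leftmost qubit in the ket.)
-0.1565|00⟩ + (-0.2742 - 0.08908i)|01⟩ + (-0.1862 - 0.8092i)|10⟩ + (-0.2319 - 0.3865i)|11⟩

C-X leaves the control-|0⟩ kets |00⟩, |01⟩ unchanged and applies X to qubit 1 on the control-|1⟩ pair (|10⟩, |11⟩).
X = [[0, 1], [1, 0]].
With a = amp(|10⟩) = (-0.2319 - 0.3865i) and b = amp(|11⟩) = (-0.1862 - 0.8092i):
new amp(|10⟩) = (1)·b = (-0.1862 - 0.8092i)
new amp(|11⟩) = (1)·a = (-0.2319 - 0.3865i)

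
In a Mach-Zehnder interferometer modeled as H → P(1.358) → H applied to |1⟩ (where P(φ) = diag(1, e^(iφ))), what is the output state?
(0.3944 - 0.4887i)|0⟩ + (0.6056 + 0.4887i)|1⟩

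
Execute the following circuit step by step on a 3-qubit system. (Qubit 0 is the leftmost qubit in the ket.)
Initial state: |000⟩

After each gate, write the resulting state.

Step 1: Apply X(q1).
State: |010⟩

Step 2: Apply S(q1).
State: i|010⟩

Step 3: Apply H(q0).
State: (1/√2)i|010⟩ + (1/√2)i|110⟩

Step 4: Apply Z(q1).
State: -(1/√2)i|010⟩ - (1/√2)i|110⟩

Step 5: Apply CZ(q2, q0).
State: -(1/√2)i|010⟩ - (1/√2)i|110⟩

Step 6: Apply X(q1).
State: -(1/√2)i|000⟩ - (1/√2)i|100⟩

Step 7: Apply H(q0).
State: -i|000⟩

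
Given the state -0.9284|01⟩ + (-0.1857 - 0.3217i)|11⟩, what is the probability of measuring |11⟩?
0.138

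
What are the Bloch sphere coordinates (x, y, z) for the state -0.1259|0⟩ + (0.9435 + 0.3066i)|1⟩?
(-0.2376, -0.0772, -0.9683)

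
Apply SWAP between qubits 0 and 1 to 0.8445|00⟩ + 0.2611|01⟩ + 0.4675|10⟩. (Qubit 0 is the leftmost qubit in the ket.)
0.8445|00⟩ + 0.4675|01⟩ + 0.2611|10⟩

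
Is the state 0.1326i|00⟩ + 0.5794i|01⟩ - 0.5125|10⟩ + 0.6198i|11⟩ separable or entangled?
Entangled

Writing the state as a|00⟩ + b|01⟩ + c|10⟩ + d|11⟩, it is a product state iff ad − bc = 0.
Here (a, b, c, d) = (0.1326i, 0.5794i, -0.5125, 0.6198i): ad − bc = (0.1326i)(0.6198i) − (0.5794i)(-0.5125) = (-0.08219 + 0.2969i) ≠ 0, so the state is entangled.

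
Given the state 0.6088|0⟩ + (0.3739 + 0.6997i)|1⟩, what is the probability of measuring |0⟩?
0.3706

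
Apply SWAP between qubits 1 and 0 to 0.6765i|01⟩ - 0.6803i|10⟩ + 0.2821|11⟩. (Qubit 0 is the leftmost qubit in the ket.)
-0.6803i|01⟩ + 0.6765i|10⟩ + 0.2821|11⟩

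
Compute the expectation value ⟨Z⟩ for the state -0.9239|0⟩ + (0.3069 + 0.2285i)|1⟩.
0.7072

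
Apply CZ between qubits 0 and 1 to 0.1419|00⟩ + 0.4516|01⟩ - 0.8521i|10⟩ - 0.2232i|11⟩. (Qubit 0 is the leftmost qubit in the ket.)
0.1419|00⟩ + 0.4516|01⟩ - 0.8521i|10⟩ + 0.2232i|11⟩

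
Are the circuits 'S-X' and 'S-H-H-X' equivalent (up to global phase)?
Yes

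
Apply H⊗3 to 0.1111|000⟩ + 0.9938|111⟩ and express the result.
0.3906|000⟩ - 0.3121|001⟩ - 0.3121|010⟩ + 0.3906|011⟩ - 0.3121|100⟩ + 0.3906|101⟩ + 0.3906|110⟩ - 0.3121|111⟩

H⊗3 gives amp(|y⟩) = (1/2√2) Σ_x (−1)^(x·y) amp(|x⟩), where x·y is the number of positions in which both x and y have a 1.
|000⟩: (0.1111 + 0.9938)/(2√2) = 0.3906
|001⟩: (0.1111 - 0.9938)/(2√2) = -0.3121
|010⟩: (0.1111 - 0.9938)/(2√2) = -0.3121
|011⟩: (0.1111 + 0.9938)/(2√2) = 0.3906
|100⟩: (0.1111 - 0.9938)/(2√2) = -0.3121
|101⟩: (0.1111 + 0.9938)/(2√2) = 0.3906
|110⟩: (0.1111 + 0.9938)/(2√2) = 0.3906
|111⟩: (0.1111 - 0.9938)/(2√2) = -0.3121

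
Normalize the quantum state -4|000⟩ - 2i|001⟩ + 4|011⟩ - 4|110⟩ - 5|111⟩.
-0.4558|000⟩ - 0.2279i|001⟩ + 0.4558|011⟩ - 0.4558|110⟩ - 0.5698|111⟩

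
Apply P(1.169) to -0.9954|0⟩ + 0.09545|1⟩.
-0.9954|0⟩ + (0.03733 + 0.08785i)|1⟩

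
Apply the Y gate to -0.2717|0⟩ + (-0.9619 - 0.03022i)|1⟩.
(-0.03022 + 0.9619i)|0⟩ - 0.2717i|1⟩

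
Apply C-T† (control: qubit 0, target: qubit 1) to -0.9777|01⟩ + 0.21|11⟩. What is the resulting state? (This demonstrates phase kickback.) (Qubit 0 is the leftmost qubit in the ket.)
-0.9777|01⟩ + (0.1485 - 0.1485i)|11⟩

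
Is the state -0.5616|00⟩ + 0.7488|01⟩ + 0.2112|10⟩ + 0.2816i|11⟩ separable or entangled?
Entangled

Writing the state as a|00⟩ + b|01⟩ + c|10⟩ + d|11⟩, it is a product state iff ad − bc = 0.
Here (a, b, c, d) = (-0.5616, 0.7488, 0.2112, 0.2816i): ad − bc = (-0.5616)(0.2816i) − (0.7488)(0.2112) = (-0.1581 - 0.1581i) ≠ 0, so the state is entangled.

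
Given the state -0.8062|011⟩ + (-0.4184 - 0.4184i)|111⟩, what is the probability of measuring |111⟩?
0.3501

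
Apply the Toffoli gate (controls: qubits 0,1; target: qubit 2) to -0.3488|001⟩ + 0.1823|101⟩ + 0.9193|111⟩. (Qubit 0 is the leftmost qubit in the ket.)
-0.3488|001⟩ + 0.1823|101⟩ + 0.9193|110⟩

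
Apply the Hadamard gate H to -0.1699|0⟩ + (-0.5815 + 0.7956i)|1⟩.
(-0.5313 + 0.5626i)|0⟩ + (0.291 - 0.5626i)|1⟩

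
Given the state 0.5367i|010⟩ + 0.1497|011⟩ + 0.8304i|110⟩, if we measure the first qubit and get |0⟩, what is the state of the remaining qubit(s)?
0.9632i|10⟩ + 0.2687|11⟩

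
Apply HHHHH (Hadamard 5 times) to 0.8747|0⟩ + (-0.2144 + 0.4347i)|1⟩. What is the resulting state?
(0.4669 + 0.3074i)|0⟩ + (0.7701 - 0.3074i)|1⟩

H² = I, so H^5 = H: a single Hadamard. With (a, b) = (0.8747, (-0.2144 + 0.4347i)), H gives ((a + b)/√2, (a − b)/√2) = ((0.4669 + 0.3074i), (0.7701 - 0.3074i)).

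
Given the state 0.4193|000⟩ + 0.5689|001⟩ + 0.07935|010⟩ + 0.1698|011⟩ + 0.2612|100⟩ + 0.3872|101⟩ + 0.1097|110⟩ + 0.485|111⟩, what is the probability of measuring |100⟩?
0.06823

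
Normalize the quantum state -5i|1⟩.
-i|1⟩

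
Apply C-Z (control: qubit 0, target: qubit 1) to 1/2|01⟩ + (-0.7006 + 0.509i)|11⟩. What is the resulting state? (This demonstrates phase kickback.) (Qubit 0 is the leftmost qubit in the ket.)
1/2|01⟩ + (0.7006 - 0.509i)|11⟩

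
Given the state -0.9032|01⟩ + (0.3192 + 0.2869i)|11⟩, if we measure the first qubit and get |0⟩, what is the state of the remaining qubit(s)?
-|1⟩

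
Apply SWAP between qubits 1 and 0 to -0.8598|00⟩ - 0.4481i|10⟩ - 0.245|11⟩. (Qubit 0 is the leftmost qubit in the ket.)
-0.8598|00⟩ - 0.4481i|01⟩ - 0.245|11⟩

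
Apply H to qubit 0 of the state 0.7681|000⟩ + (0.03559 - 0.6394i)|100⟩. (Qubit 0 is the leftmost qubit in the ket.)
(0.5683 - 0.4521i)|000⟩ + (0.518 + 0.4521i)|100⟩

H on qubit 0 mixes each pair of kets that differ only in qubit 0: amplitudes (a, b) of (|…0…⟩, |…1…⟩) become ((a + b)/√2, (a − b)/√2). Kets absent from the input have amplitude 0.
(|000⟩, |100⟩): (a, b) = (0.7681, (0.03559 - 0.6394i)) → ((0.5683 - 0.4521i), (0.518 + 0.4521i))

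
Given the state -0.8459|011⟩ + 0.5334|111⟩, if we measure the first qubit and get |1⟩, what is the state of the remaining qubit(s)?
|11⟩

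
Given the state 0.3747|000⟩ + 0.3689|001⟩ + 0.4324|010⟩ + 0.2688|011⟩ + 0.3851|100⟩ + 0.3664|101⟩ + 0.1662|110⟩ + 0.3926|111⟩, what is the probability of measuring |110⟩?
0.02762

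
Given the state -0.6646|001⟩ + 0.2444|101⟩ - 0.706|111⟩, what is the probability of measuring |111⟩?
0.4984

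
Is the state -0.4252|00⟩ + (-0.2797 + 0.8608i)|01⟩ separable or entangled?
Separable

Writing the state as a|00⟩ + b|01⟩ + c|10⟩ + d|11⟩, it is a product state iff ad − bc = 0.
Here (a, b, c, d) = (-0.4252, (-0.2797 + 0.8608i), 0, 0): ad − bc = (-0.4252)(0) − (-0.2797 + 0.8608i)(0) = 0, so the state is separable.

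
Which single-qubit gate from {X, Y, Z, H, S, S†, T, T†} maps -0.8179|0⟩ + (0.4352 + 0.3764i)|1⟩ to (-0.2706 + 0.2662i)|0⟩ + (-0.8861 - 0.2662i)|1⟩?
H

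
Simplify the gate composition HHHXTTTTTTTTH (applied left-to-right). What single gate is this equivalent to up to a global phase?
Z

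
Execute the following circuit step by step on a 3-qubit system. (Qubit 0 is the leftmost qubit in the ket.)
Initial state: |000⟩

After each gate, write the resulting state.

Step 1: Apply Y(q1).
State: i|010⟩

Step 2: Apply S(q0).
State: i|010⟩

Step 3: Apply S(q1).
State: -|010⟩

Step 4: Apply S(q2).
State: -|010⟩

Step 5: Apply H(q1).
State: -1/√2|000⟩ + 1/√2|010⟩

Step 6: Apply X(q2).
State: -1/√2|001⟩ + 1/√2|011⟩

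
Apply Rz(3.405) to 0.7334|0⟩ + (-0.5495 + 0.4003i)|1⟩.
(-0.09631 - 0.727i)|0⟩ + (-0.3247 - 0.5973i)|1⟩

Rz(3.405) = [[e^(−iθ/2), 0], [0, e^(iθ/2)]] with e^(±iθ/2) = cos(θ/2) ± i·sin(θ/2); θ = 3.405, cos(θ/2) ≈ -0.131323, sin(θ/2) ≈ 0.99134.
With a = amp(|0⟩) = 0.7334 and b = amp(|1⟩) = (-0.5495 + 0.4003i):
new amp(|0⟩) = (-0.131323 - 0.99134i)·a = (-0.09631 - 0.727i)
new amp(|1⟩) = (-0.131323 + 0.99134i)·b = (-0.3247 - 0.5973i)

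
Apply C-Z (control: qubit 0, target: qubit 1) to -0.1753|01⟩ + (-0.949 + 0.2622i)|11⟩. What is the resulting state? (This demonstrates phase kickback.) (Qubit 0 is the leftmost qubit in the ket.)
-0.1753|01⟩ + (0.949 - 0.2622i)|11⟩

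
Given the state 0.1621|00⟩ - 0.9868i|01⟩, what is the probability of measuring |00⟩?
0.02628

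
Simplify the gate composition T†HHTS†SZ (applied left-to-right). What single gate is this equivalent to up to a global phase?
Z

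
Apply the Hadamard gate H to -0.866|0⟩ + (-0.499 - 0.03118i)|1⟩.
(-0.9652 - 0.02205i)|0⟩ + (-0.2595 + 0.02205i)|1⟩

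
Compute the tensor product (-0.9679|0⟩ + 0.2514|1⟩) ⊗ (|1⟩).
-0.9679|01⟩ + 0.2514|11⟩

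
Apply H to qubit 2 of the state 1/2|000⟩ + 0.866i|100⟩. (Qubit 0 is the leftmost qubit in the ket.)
1/√8|000⟩ + 1/√8|001⟩ + 0.6124i|100⟩ + 0.6124i|101⟩

H on qubit 2 mixes each pair of kets that differ only in qubit 2: amplitudes (a, b) of (|…0…⟩, |…1…⟩) become ((a + b)/√2, (a − b)/√2). Kets absent from the input have amplitude 0.
(|000⟩, |001⟩): (a, b) = (1/2, 0) → (1/√8, 1/√8)
(|100⟩, |101⟩): (a, b) = (0.866i, 0) → (0.6124i, 0.6124i)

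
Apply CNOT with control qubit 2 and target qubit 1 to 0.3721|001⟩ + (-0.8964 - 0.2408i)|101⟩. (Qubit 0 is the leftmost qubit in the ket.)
0.3721|011⟩ + (-0.8964 - 0.2408i)|111⟩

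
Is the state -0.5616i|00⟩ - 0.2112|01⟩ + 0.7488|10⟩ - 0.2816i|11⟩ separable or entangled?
Separable

Writing the state as a|00⟩ + b|01⟩ + c|10⟩ + d|11⟩, it is a product state iff ad − bc = 0.
Here (a, b, c, d) = (-0.5616i, -0.2112, 0.7488, -0.2816i): ad − bc = (-0.5616i)(-0.2816i) − (-0.2112)(0.7488) = 0, so the state is separable.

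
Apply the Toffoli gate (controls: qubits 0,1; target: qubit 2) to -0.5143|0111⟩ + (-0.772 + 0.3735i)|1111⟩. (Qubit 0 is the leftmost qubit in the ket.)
-0.5143|0111⟩ + (-0.772 + 0.3735i)|1101⟩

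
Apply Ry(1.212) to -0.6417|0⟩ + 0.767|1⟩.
-0.9643|0⟩ + 0.2649|1⟩

Ry(1.212) = [[cos(θ/2), −sin(θ/2)], [sin(θ/2), cos(θ/2)]]; θ = 1.212, cos(θ/2) ≈ 0.821933, sin(θ/2) ≈ 0.569584.
With a = amp(|0⟩) = -0.6417 and b = amp(|1⟩) = 0.767:
new amp(|0⟩) = (0.821933)·a + (-0.569584)·b = -0.9643
new amp(|1⟩) = (0.569584)·a + (0.821933)·b = 0.2649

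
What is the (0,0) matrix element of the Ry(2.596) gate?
0.2694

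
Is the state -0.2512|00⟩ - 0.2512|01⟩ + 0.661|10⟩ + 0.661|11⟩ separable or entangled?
Separable

Writing the state as a|00⟩ + b|01⟩ + c|10⟩ + d|11⟩, it is a product state iff ad − bc = 0.
Here (a, b, c, d) = (-0.2512, -0.2512, 0.661, 0.661): ad − bc = (-0.2512)(0.661) − (-0.2512)(0.661) = 0, so the state is separable.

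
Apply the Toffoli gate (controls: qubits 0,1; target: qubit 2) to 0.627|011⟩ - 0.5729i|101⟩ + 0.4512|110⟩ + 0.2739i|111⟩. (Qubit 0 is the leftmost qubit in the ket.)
0.627|011⟩ - 0.5729i|101⟩ + 0.2739i|110⟩ + 0.4512|111⟩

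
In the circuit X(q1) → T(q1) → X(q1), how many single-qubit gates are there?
3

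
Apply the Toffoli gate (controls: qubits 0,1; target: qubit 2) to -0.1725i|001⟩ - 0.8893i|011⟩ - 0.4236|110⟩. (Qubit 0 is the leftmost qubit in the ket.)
-0.1725i|001⟩ - 0.8893i|011⟩ - 0.4236|111⟩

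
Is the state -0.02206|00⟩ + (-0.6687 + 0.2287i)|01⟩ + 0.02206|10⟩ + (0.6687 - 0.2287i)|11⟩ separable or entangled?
Separable

Writing the state as a|00⟩ + b|01⟩ + c|10⟩ + d|11⟩, it is a product state iff ad − bc = 0.
Here (a, b, c, d) = (-0.02206, (-0.6687 + 0.2287i), 0.02206, (0.6687 - 0.2287i)): ad − bc = (-0.02206)(0.6687 - 0.2287i) − (-0.6687 + 0.2287i)(0.02206) = 0, so the state is separable.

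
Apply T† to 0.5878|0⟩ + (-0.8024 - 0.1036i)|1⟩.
0.5878|0⟩ + (-0.6406 + 0.4941i)|1⟩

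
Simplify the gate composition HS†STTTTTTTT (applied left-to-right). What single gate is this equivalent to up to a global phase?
H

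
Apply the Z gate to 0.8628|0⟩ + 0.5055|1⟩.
0.8628|0⟩ - 0.5055|1⟩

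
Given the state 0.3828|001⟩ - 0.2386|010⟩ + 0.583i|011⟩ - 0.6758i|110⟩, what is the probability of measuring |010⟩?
0.05693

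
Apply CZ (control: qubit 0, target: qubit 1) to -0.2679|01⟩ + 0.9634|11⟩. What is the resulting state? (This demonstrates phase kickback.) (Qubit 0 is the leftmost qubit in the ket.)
-0.2679|01⟩ - 0.9634|11⟩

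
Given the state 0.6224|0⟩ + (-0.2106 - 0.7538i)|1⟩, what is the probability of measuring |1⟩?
0.6126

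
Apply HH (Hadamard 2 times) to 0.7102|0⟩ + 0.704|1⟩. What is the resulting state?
0.7102|0⟩ + 0.704|1⟩

H² = I, so an even number of Hadamards cancels: H^2 = I and the state is unchanged.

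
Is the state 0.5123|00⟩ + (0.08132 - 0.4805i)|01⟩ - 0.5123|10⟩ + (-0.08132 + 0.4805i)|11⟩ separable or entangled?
Separable

Writing the state as a|00⟩ + b|01⟩ + c|10⟩ + d|11⟩, it is a product state iff ad − bc = 0.
Here (a, b, c, d) = (0.5123, (0.08132 - 0.4805i), -0.5123, (-0.08132 + 0.4805i)): ad − bc = (0.5123)(-0.08132 + 0.4805i) − (0.08132 - 0.4805i)(-0.5123) = 0, so the state is separable.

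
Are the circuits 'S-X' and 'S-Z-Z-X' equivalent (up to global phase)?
Yes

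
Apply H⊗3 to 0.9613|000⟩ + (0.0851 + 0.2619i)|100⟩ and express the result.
(0.37 + 0.0926i)|000⟩ + (0.37 + 0.0926i)|001⟩ + (0.37 + 0.0926i)|010⟩ + (0.37 + 0.0926i)|011⟩ + (0.3098 - 0.0926i)|100⟩ + (0.3098 - 0.0926i)|101⟩ + (0.3098 - 0.0926i)|110⟩ + (0.3098 - 0.0926i)|111⟩

H⊗3 gives amp(|y⟩) = (1/2√2) Σ_x (−1)^(x·y) amp(|x⟩), where x·y is the number of positions in which both x and y have a 1.
|000⟩: (0.9613 + (0.0851 + 0.2619i))/(2√2) = (0.37 + 0.0926i)
|001⟩: (0.9613 + (0.0851 + 0.2619i))/(2√2) = (0.37 + 0.0926i)
|010⟩: (0.9613 + (0.0851 + 0.2619i))/(2√2) = (0.37 + 0.0926i)
|011⟩: (0.9613 + (0.0851 + 0.2619i))/(2√2) = (0.37 + 0.0926i)
|100⟩: (0.9613 - (0.0851 + 0.2619i))/(2√2) = (0.3098 - 0.0926i)
|101⟩: (0.9613 - (0.0851 + 0.2619i))/(2√2) = (0.3098 - 0.0926i)
|110⟩: (0.9613 - (0.0851 + 0.2619i))/(2√2) = (0.3098 - 0.0926i)
|111⟩: (0.9613 - (0.0851 + 0.2619i))/(2√2) = (0.3098 - 0.0926i)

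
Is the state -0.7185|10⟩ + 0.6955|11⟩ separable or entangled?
Separable

Writing the state as a|00⟩ + b|01⟩ + c|10⟩ + d|11⟩, it is a product state iff ad − bc = 0.
Here (a, b, c, d) = (0, 0, -0.7185, 0.6955): ad − bc = (0)(0.6955) − (0)(-0.7185) = 0, so the state is separable.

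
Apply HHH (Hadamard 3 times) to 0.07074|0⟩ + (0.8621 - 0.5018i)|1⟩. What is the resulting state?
(0.6596 - 0.3548i)|0⟩ + (-0.5596 + 0.3548i)|1⟩

H² = I, so H^3 = H: a single Hadamard. With (a, b) = (0.07074, (0.8621 - 0.5018i)), H gives ((a + b)/√2, (a − b)/√2) = ((0.6596 - 0.3548i), (-0.5596 + 0.3548i)).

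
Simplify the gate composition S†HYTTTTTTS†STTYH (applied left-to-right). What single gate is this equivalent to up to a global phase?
S†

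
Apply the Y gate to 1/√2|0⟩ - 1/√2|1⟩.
(1/√2)i|0⟩ + (1/√2)i|1⟩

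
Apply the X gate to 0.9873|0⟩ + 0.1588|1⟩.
0.1588|0⟩ + 0.9873|1⟩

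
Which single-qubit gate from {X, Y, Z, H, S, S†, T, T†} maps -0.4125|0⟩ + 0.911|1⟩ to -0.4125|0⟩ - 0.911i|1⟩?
S†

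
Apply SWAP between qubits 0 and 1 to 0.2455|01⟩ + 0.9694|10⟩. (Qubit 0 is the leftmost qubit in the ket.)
0.9694|01⟩ + 0.2455|10⟩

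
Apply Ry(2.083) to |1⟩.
-0.8632|0⟩ + 0.5049|1⟩

Ry(2.083) = [[cos(θ/2), −sin(θ/2)], [sin(θ/2), cos(θ/2)]]; θ = 2.083, cos(θ/2) ≈ 0.504926, sin(θ/2) ≈ 0.863163.
With a = amp(|0⟩) = 0 and b = amp(|1⟩) = 1:
new amp(|0⟩) = (0.504926)·a + (-0.863163)·b = -0.8632
new amp(|1⟩) = (0.863163)·a + (0.504926)·b = 0.5049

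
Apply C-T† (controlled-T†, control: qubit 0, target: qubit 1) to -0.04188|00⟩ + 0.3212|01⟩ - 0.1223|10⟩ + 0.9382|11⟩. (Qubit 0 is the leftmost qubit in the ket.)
-0.04188|00⟩ + 0.3212|01⟩ - 0.1223|10⟩ + (0.6634 - 0.6634i)|11⟩

C-T† leaves the control-|0⟩ kets |00⟩, |01⟩ unchanged and applies T† to qubit 1 on the control-|1⟩ pair (|10⟩, |11⟩).
T† = [[1, 0], [0, (1/√2 - (1/√2)i)]].
With a = amp(|10⟩) = -0.1223 and b = amp(|11⟩) = 0.9382:
new amp(|10⟩) = (1)·a = -0.1223
new amp(|11⟩) = (1/√2 - (1/√2)i)·b = (0.6634 - 0.6634i)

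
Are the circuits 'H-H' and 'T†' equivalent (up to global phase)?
No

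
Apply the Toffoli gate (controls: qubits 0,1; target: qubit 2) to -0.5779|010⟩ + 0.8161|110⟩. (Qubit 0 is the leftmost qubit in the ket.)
-0.5779|010⟩ + 0.8161|111⟩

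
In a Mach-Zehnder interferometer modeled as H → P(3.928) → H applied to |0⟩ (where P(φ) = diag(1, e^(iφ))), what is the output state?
(0.1468 - 0.3539i)|0⟩ + (0.8532 + 0.3539i)|1⟩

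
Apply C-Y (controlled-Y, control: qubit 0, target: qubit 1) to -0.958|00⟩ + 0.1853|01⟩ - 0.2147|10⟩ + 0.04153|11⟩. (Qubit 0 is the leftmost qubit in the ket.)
-0.958|00⟩ + 0.1853|01⟩ - 0.04153i|10⟩ - 0.2147i|11⟩

C-Y leaves the control-|0⟩ kets |00⟩, |01⟩ unchanged and applies Y to qubit 1 on the control-|1⟩ pair (|10⟩, |11⟩).
Y = [[0, -i], [i, 0]].
With a = amp(|10⟩) = -0.2147 and b = amp(|11⟩) = 0.04153:
new amp(|10⟩) = (-i)·b = -0.04153i
new amp(|11⟩) = (i)·a = -0.2147i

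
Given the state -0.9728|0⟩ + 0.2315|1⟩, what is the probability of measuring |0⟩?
0.9463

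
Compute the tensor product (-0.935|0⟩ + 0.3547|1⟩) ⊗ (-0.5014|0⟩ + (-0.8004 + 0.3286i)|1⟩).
0.4688|00⟩ + (0.7484 - 0.3072i)|01⟩ - 0.1778|10⟩ + (-0.2839 + 0.1166i)|11⟩

amp(|b₁b₂…⟩) = product of the factor amplitudes for bits b₁, b₂, …; only kets whose every factor amplitude is nonzero survive.
|00⟩: (-0.935)(-0.5014) = 0.4688
|01⟩: (-0.935)(-0.8004 + 0.3286i) = (0.7484 - 0.3072i)
|10⟩: (0.3547)(-0.5014) = -0.1778
|11⟩: (0.3547)(-0.8004 + 0.3286i) = (-0.2839 + 0.1166i)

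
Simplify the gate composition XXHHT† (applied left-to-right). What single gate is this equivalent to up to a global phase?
T†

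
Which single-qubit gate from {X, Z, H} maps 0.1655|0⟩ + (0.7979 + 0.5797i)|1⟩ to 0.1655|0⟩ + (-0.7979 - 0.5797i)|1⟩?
Z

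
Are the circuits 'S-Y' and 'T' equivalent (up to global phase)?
No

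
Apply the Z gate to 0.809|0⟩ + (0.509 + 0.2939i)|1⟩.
0.809|0⟩ + (-0.509 - 0.2939i)|1⟩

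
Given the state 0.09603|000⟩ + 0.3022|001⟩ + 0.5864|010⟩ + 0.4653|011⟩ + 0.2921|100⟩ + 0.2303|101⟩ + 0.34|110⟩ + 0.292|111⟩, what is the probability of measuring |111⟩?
0.08526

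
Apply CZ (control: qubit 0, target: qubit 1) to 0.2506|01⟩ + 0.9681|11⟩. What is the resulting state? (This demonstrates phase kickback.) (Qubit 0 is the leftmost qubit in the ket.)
0.2506|01⟩ - 0.9681|11⟩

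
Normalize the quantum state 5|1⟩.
|1⟩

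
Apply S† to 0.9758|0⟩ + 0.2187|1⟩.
0.9758|0⟩ - 0.2187i|1⟩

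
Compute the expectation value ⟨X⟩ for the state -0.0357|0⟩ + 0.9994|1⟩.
-0.07136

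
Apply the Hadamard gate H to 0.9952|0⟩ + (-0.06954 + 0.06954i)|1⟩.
(0.6545 + 0.04917i)|0⟩ + (0.7529 - 0.04917i)|1⟩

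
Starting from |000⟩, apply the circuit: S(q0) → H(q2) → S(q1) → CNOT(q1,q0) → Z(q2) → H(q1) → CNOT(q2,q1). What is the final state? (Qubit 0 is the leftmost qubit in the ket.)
1/2|000⟩ - 1/2|001⟩ + 1/2|010⟩ - 1/2|011⟩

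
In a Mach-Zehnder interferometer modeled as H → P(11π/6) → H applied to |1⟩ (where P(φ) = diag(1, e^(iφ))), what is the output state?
(0.06699 + 0.25i)|0⟩ + (0.933 - 0.25i)|1⟩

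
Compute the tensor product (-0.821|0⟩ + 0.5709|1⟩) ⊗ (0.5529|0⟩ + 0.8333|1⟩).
-0.4539|00⟩ - 0.6841|01⟩ + 0.3157|10⟩ + 0.4757|11⟩

amp(|b₁b₂…⟩) = product of the factor amplitudes for bits b₁, b₂, …; only kets whose every factor amplitude is nonzero survive.
|00⟩: (-0.821)(0.5529) = -0.4539
|01⟩: (-0.821)(0.8333) = -0.6841
|10⟩: (0.5709)(0.5529) = 0.3157
|11⟩: (0.5709)(0.8333) = 0.4757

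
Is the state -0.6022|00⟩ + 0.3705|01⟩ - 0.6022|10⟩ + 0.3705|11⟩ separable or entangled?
Separable

Writing the state as a|00⟩ + b|01⟩ + c|10⟩ + d|11⟩, it is a product state iff ad − bc = 0.
Here (a, b, c, d) = (-0.6022, 0.3705, -0.6022, 0.3705): ad − bc = (-0.6022)(0.3705) − (0.3705)(-0.6022) = 0, so the state is separable.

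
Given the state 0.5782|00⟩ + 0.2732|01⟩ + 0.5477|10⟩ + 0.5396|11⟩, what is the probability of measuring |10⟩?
0.3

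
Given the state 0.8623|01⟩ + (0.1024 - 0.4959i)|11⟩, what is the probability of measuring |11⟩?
0.2564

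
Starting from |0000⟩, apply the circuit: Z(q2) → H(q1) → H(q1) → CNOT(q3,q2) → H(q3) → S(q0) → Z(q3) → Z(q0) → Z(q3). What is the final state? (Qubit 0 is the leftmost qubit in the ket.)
1/√2|0000⟩ + 1/√2|0001⟩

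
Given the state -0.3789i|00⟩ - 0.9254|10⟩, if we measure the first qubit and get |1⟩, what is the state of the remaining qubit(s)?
-|0⟩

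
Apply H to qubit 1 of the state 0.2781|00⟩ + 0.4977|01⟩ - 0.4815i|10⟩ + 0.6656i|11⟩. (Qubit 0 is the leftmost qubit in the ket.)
0.5486|00⟩ - 0.1553|01⟩ + 0.1302i|10⟩ - 0.8111i|11⟩

H on qubit 1 mixes each pair of kets that differ only in qubit 1: amplitudes (a, b) of (|…0…⟩, |…1…⟩) become ((a + b)/√2, (a − b)/√2). Kets absent from the input have amplitude 0.
(|00⟩, |01⟩): (a, b) = (0.2781, 0.4977) → (0.5486, -0.1553)
(|10⟩, |11⟩): (a, b) = (-0.4815i, 0.6656i) → (0.1302i, -0.8111i)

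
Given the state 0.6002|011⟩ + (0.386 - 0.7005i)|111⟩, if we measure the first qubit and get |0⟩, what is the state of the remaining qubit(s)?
|11⟩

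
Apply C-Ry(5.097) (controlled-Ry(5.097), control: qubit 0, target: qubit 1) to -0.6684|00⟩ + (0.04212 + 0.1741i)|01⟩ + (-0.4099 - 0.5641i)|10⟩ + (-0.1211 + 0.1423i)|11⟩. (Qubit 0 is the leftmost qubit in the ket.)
-0.6684|00⟩ + (0.04212 + 0.1741i)|01⟩ + (0.4076 + 0.3882i)|10⟩ + (-0.1287 - 0.4333i)|11⟩

C-Ry(5.097) leaves the control-|0⟩ kets |00⟩, |01⟩ unchanged and applies Ry(5.097) to qubit 1 on the control-|1⟩ pair (|10⟩, |11⟩).
Ry(5.097) = [[cos(θ/2), −sin(θ/2)], [sin(θ/2), cos(θ/2)]]; θ = 5.097, cos(θ/2) ≈ -0.829216, sin(θ/2) ≈ 0.558928.
With a = amp(|10⟩) = (-0.4099 - 0.5641i) and b = amp(|11⟩) = (-0.1211 + 0.1423i):
new amp(|10⟩) = (-0.829216)·a + (-0.558928)·b = (0.4076 + 0.3882i)
new amp(|11⟩) = (0.558928)·a + (-0.829216)·b = (-0.1287 - 0.4333i)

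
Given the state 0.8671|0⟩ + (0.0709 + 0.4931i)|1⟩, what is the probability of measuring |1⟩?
0.2482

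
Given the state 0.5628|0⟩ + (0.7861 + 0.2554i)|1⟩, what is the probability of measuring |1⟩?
0.6832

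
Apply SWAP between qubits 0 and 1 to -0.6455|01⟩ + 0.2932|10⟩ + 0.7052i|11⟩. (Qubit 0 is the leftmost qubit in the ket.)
0.2932|01⟩ - 0.6455|10⟩ + 0.7052i|11⟩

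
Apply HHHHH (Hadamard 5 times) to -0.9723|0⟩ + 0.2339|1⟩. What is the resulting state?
-0.5221|0⟩ - 0.8529|1⟩

H² = I, so H^5 = H: a single Hadamard. With (a, b) = (-0.9723, 0.2339), H gives ((a + b)/√2, (a − b)/√2) = (-0.5221, -0.8529).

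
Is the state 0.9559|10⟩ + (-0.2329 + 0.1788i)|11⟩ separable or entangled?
Separable

Writing the state as a|00⟩ + b|01⟩ + c|10⟩ + d|11⟩, it is a product state iff ad − bc = 0.
Here (a, b, c, d) = (0, 0, 0.9559, (-0.2329 + 0.1788i)): ad − bc = (0)(-0.2329 + 0.1788i) − (0)(0.9559) = 0, so the state is separable.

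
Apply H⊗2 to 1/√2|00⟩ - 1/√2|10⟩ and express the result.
1/√2|10⟩ + 1/√2|11⟩

H⊗2 gives amp(|y⟩) = (1/2) Σ_x (−1)^(x·y) amp(|x⟩), where x·y is the number of positions in which both x and y have a 1.
|00⟩: (1/√2 - 1/√2)/2 = 0
|01⟩: (1/√2 - 1/√2)/2 = 0
|10⟩: (1/√2 + 1/√2)/2 = 1/√2
|11⟩: (1/√2 + 1/√2)/2 = 1/√2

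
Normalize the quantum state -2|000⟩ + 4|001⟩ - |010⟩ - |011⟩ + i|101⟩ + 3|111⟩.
-1/√8|000⟩ + 1/√2|001⟩ - 0.1768|010⟩ - 0.1768|011⟩ + 0.1768i|101⟩ + 0.5303|111⟩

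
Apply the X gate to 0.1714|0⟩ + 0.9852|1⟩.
0.9852|0⟩ + 0.1714|1⟩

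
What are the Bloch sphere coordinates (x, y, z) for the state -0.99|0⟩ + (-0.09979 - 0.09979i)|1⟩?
(0.1976, 0.1976, 0.9602)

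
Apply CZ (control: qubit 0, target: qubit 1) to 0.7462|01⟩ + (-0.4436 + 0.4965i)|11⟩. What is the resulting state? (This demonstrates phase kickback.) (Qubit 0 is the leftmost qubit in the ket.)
0.7462|01⟩ + (0.4436 - 0.4965i)|11⟩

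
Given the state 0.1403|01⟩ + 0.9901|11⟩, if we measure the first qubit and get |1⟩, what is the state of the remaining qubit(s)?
|1⟩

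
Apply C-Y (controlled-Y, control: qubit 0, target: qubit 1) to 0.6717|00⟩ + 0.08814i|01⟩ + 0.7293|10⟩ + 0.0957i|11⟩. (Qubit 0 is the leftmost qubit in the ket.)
0.6717|00⟩ + 0.08814i|01⟩ + 0.0957|10⟩ + 0.7293i|11⟩

C-Y leaves the control-|0⟩ kets |00⟩, |01⟩ unchanged and applies Y to qubit 1 on the control-|1⟩ pair (|10⟩, |11⟩).
Y = [[0, -i], [i, 0]].
With a = amp(|10⟩) = 0.7293 and b = amp(|11⟩) = 0.0957i:
new amp(|10⟩) = (-i)·b = 0.0957
new amp(|11⟩) = (i)·a = 0.7293i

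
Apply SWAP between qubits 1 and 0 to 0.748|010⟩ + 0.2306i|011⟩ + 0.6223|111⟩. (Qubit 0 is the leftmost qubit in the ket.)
0.748|100⟩ + 0.2306i|101⟩ + 0.6223|111⟩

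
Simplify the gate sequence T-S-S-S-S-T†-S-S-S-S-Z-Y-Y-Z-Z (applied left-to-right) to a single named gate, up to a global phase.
Z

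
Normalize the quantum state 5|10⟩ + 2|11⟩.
0.9285|10⟩ + 0.3714|11⟩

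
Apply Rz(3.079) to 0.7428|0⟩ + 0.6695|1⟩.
(0.02324 - 0.7424i)|0⟩ + (0.02095 + 0.6692i)|1⟩

Rz(3.079) = [[e^(−iθ/2), 0], [0, e^(iθ/2)]] with e^(±iθ/2) = cos(θ/2) ± i·sin(θ/2); θ = 3.079, cos(θ/2) ≈ 0.0312912, sin(θ/2) ≈ 0.99951.
With a = amp(|0⟩) = 0.7428 and b = amp(|1⟩) = 0.6695:
new amp(|0⟩) = (0.0312912 - 0.99951i)·a = (0.02324 - 0.7424i)
new amp(|1⟩) = (0.0312912 + 0.99951i)·b = (0.02095 + 0.6692i)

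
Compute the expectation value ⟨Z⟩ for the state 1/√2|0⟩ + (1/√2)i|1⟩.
0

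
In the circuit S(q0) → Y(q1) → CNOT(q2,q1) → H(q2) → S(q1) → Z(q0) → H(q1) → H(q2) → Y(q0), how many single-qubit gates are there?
8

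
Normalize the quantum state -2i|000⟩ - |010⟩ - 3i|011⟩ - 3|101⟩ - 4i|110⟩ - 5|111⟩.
-0.25i|000⟩ - 0.125|010⟩ - 0.375i|011⟩ - 0.375|101⟩ - (1/2)i|110⟩ - 0.625|111⟩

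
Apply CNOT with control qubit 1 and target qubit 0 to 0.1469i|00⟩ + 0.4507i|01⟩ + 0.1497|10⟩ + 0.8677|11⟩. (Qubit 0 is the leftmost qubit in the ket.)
0.1469i|00⟩ + 0.8677|01⟩ + 0.1497|10⟩ + 0.4507i|11⟩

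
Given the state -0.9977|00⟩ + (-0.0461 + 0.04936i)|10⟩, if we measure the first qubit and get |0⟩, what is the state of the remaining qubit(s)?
-|0⟩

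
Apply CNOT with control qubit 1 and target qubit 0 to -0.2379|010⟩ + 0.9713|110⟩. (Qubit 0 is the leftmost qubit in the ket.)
0.9713|010⟩ - 0.2379|110⟩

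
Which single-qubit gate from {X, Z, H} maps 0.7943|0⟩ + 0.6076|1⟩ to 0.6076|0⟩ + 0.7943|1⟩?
X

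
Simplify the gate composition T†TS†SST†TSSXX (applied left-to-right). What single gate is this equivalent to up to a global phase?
S†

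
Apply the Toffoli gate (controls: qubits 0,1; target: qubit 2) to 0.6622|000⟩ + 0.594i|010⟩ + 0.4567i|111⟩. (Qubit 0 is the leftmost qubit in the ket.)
0.6622|000⟩ + 0.594i|010⟩ + 0.4567i|110⟩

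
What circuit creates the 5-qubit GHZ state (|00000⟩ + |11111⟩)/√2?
H(q0) → CNOT(q0,q1) → CNOT(q0,q2) → CNOT(q0,q3) → CNOT(q0,q4)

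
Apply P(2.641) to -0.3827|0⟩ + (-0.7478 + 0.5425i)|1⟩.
-0.3827|0⟩ + (0.3957 - 0.8348i)|1⟩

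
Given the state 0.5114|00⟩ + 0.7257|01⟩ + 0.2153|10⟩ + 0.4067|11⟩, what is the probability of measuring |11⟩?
0.1654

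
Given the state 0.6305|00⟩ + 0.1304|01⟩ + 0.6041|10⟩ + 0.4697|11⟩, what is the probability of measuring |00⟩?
0.3975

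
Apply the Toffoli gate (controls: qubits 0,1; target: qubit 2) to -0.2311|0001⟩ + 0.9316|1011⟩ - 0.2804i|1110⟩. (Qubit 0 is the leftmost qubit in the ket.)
-0.2311|0001⟩ + 0.9316|1011⟩ - 0.2804i|1100⟩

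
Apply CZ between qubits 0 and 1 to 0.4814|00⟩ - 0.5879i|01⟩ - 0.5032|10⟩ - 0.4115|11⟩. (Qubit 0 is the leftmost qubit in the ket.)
0.4814|00⟩ - 0.5879i|01⟩ - 0.5032|10⟩ + 0.4115|11⟩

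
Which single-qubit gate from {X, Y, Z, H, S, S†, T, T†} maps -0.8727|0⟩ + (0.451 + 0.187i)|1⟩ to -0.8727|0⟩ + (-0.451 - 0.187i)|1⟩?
Z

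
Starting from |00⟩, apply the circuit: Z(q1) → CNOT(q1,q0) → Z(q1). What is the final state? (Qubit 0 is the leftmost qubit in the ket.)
|00⟩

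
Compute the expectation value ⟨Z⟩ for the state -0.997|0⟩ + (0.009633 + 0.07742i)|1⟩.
0.9879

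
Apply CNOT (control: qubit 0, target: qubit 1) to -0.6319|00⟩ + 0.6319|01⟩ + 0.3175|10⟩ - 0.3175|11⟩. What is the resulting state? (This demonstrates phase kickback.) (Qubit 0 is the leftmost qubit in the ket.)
-0.6319|00⟩ + 0.6319|01⟩ - 0.3175|10⟩ + 0.3175|11⟩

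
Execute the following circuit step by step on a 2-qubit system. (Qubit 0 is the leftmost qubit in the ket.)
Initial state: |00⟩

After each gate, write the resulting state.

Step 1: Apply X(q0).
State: |10⟩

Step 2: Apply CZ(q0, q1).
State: |10⟩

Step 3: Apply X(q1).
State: |11⟩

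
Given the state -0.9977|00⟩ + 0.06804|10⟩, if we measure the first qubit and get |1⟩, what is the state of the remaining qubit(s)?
|0⟩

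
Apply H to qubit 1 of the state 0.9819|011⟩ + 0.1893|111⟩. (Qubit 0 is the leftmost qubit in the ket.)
0.6943|001⟩ - 0.6943|011⟩ + 0.1339|101⟩ - 0.1339|111⟩

H on qubit 1 mixes each pair of kets that differ only in qubit 1: amplitudes (a, b) of (|…0…⟩, |…1…⟩) become ((a + b)/√2, (a − b)/√2). Kets absent from the input have amplitude 0.
(|001⟩, |011⟩): (a, b) = (0, 0.9819) → (0.6943, -0.6943)
(|101⟩, |111⟩): (a, b) = (0, 0.1893) → (0.1339, -0.1339)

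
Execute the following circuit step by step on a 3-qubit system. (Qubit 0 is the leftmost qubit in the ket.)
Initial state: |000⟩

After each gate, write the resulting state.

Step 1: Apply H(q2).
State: 1/√2|000⟩ + 1/√2|001⟩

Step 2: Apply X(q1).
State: 1/√2|010⟩ + 1/√2|011⟩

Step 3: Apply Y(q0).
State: (1/√2)i|110⟩ + (1/√2)i|111⟩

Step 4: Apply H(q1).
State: (1/2)i|100⟩ + (1/2)i|101⟩ - (1/2)i|110⟩ - (1/2)i|111⟩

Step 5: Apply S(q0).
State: -1/2|100⟩ - 1/2|101⟩ + 1/2|110⟩ + 1/2|111⟩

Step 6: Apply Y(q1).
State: -(1/2)i|100⟩ - (1/2)i|101⟩ - (1/2)i|110⟩ - (1/2)i|111⟩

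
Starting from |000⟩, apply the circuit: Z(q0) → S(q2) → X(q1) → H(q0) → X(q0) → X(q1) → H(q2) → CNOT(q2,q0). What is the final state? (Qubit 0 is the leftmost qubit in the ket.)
1/2|000⟩ + 1/2|001⟩ + 1/2|100⟩ + 1/2|101⟩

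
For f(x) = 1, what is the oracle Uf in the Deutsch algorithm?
I ⊗ X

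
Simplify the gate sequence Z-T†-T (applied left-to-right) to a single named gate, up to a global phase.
Z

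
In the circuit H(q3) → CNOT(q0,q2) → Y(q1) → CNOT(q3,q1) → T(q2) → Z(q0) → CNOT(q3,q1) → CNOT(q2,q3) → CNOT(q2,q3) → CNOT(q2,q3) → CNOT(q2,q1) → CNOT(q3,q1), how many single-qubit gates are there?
4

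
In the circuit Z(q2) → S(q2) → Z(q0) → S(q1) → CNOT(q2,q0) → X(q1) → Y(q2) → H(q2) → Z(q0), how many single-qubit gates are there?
8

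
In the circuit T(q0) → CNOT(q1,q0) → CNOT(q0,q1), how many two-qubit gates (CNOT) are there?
2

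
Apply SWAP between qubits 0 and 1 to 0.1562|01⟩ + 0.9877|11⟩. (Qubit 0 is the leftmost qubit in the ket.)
0.1562|10⟩ + 0.9877|11⟩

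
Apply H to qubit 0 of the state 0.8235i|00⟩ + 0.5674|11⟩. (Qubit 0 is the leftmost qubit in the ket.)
0.5823i|00⟩ + 0.4012|01⟩ + 0.5823i|10⟩ - 0.4012|11⟩

H on qubit 0 mixes each pair of kets that differ only in qubit 0: amplitudes (a, b) of (|…0…⟩, |…1…⟩) become ((a + b)/√2, (a − b)/√2). Kets absent from the input have amplitude 0.
(|00⟩, |10⟩): (a, b) = (0.8235i, 0) → (0.5823i, 0.5823i)
(|01⟩, |11⟩): (a, b) = (0, 0.5674) → (0.4012, -0.4012)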